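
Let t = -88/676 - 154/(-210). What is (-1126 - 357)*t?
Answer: -2267507/2535 ≈ -894.48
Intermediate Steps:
t = 1529/2535 (t = -88*1/676 - 154*(-1/210) = -22/169 + 11/15 = 1529/2535 ≈ 0.60316)
(-1126 - 357)*t = (-1126 - 357)*(1529/2535) = -1483*1529/2535 = -2267507/2535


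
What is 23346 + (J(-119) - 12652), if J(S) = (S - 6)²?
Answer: 26319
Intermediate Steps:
J(S) = (-6 + S)²
23346 + (J(-119) - 12652) = 23346 + ((-6 - 119)² - 12652) = 23346 + ((-125)² - 12652) = 23346 + (15625 - 12652) = 23346 + 2973 = 26319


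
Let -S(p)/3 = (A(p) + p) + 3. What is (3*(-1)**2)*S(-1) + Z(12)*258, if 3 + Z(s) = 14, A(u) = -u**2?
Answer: 2829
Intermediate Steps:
Z(s) = 11 (Z(s) = -3 + 14 = 11)
S(p) = -9 - 3*p + 3*p**2 (S(p) = -3*((-p**2 + p) + 3) = -3*((p - p**2) + 3) = -3*(3 + p - p**2) = -9 - 3*p + 3*p**2)
(3*(-1)**2)*S(-1) + Z(12)*258 = (3*(-1)**2)*(-9 - 3*(-1) + 3*(-1)**2) + 11*258 = (3*1)*(-9 + 3 + 3*1) + 2838 = 3*(-9 + 3 + 3) + 2838 = 3*(-3) + 2838 = -9 + 2838 = 2829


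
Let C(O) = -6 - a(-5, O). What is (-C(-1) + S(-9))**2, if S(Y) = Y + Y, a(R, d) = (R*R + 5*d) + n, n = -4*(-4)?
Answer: 576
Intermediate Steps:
n = 16
a(R, d) = 16 + R**2 + 5*d (a(R, d) = (R*R + 5*d) + 16 = (R**2 + 5*d) + 16 = 16 + R**2 + 5*d)
S(Y) = 2*Y
C(O) = -47 - 5*O (C(O) = -6 - (16 + (-5)**2 + 5*O) = -6 - (16 + 25 + 5*O) = -6 - (41 + 5*O) = -6 + (-41 - 5*O) = -47 - 5*O)
(-C(-1) + S(-9))**2 = (-(-47 - 5*(-1)) + 2*(-9))**2 = (-(-47 + 5) - 18)**2 = (-1*(-42) - 18)**2 = (42 - 18)**2 = 24**2 = 576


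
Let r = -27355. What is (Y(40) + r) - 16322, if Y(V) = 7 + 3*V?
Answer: -43550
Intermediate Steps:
(Y(40) + r) - 16322 = ((7 + 3*40) - 27355) - 16322 = ((7 + 120) - 27355) - 16322 = (127 - 27355) - 16322 = -27228 - 16322 = -43550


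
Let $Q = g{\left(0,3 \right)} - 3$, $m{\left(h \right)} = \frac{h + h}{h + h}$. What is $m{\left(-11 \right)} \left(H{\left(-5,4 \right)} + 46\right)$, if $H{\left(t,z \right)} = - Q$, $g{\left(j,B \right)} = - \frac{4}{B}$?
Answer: $\frac{151}{3} \approx 50.333$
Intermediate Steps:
$m{\left(h \right)} = 1$ ($m{\left(h \right)} = \frac{2 h}{2 h} = 2 h \frac{1}{2 h} = 1$)
$Q = - \frac{13}{3}$ ($Q = - \frac{4}{3} - 3 = - \frac{13}{3} \approx -4.3333$)
$H{\left(t,z \right)} = \frac{13}{3}$ ($H{\left(t,z \right)} = \left(-1\right) \left(- \frac{13}{3}\right) = \frac{13}{3}$)
$m{\left(-11 \right)} \left(H{\left(-5,4 \right)} + 46\right) = 1 \left(\frac{13}{3} + 46\right) = 1 \cdot \frac{151}{3} = \frac{151}{3}$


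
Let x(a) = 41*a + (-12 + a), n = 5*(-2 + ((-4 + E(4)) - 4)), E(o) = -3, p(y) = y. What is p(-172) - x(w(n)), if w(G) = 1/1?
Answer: -202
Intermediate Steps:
n = -65 (n = 5*(-2 + ((-4 - 3) - 4)) = 5*(-2 + (-7 - 4)) = 5*(-2 - 11) = 5*(-13) = -65)
w(G) = 1
x(a) = -12 + 42*a
p(-172) - x(w(n)) = -172 - (-12 + 42*1) = -172 - (-12 + 42) = -172 - 1*30 = -172 - 30 = -202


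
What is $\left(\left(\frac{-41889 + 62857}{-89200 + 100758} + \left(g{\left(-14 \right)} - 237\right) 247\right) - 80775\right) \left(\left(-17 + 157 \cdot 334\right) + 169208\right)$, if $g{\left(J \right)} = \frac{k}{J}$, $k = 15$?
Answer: $- \frac{2502768288788987}{80906} \approx -3.0934 \cdot 10^{10}$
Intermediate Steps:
$g{\left(J \right)} = \frac{15}{J}$
$\left(\left(\frac{-41889 + 62857}{-89200 + 100758} + \left(g{\left(-14 \right)} - 237\right) 247\right) - 80775\right) \left(\left(-17 + 157 \cdot 334\right) + 169208\right) = \left(\left(\frac{-41889 + 62857}{-89200 + 100758} + \left(\frac{15}{-14} - 237\right) 247\right) - 80775\right) \left(\left(-17 + 157 \cdot 334\right) + 169208\right) = \left(\left(\frac{20968}{11558} + \left(15 \left(- \frac{1}{14}\right) - 237\right) 247\right) - 80775\right) \left(\left(-17 + 52438\right) + 169208\right) = \left(\left(20968 \cdot \frac{1}{11558} + \left(- \frac{15}{14} - 237\right) 247\right) - 80775\right) \left(52421 + 169208\right) = \left(\left(\frac{10484}{5779} - \frac{823251}{14}\right) - 80775\right) 221629 = \left(- \frac{4757420753}{80906} - 80775\right) 221629 = \left(- \frac{11292602903}{80906}\right) 221629 = - \frac{2502768288788987}{80906}$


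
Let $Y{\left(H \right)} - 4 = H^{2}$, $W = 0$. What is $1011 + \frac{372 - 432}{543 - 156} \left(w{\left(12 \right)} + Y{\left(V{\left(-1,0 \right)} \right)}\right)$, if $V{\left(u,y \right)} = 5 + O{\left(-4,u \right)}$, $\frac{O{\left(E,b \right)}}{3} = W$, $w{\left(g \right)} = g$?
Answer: $\frac{129599}{129} \approx 1004.6$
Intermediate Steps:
$O{\left(E,b \right)} = 0$ ($O{\left(E,b \right)} = 3 \cdot 0 = 0$)
$V{\left(u,y \right)} = 5$ ($V{\left(u,y \right)} = 5 + 0 = 5$)
$Y{\left(H \right)} = 4 + H^{2}$
$1011 + \frac{372 - 432}{543 - 156} \left(w{\left(12 \right)} + Y{\left(V{\left(-1,0 \right)} \right)}\right) = 1011 + \frac{372 - 432}{543 - 156} \left(12 + \left(4 + 5^{2}\right)\right) = 1011 + - \frac{60}{387} \left(12 + \left(4 + 25\right)\right) = 1011 + \left(-60\right) \frac{1}{387} \left(12 + 29\right) = 1011 - \frac{820}{129} = \frac{129599}{129}$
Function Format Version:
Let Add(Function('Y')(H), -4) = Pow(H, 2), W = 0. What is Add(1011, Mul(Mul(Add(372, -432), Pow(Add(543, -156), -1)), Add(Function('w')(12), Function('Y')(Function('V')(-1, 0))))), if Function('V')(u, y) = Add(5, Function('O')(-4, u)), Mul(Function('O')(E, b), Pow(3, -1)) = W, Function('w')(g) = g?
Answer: Rational(129599, 129) ≈ 1004.6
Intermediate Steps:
Function('O')(E, b) = 0 (Function('O')(E, b) = Mul(3, 0) = 0)
Function('V')(u, y) = 5 (Function('V')(u, y) = Add(5, 0) = 5)
Function('Y')(H) = Add(4, Pow(H, 2))
Add(1011, Mul(Mul(Add(372, -432), Pow(Add(543, -156), -1)), Add(Function('w')(12), Function('Y')(Function('V')(-1, 0))))) = Add(1011, Mul(Mul(Add(372, -432), Pow(Add(543, -156), -1)), Add(12, Add(4, Pow(5, 2))))) = Add(1011, Mul(Mul(-60, Pow(387, -1)), Add(12, Add(4, 25)))) = Add(1011, Mul(Mul(-60, Rational(1, 387)), Add(12, 29))) = Add(1011, Mul(Rational(-20, 129), 41)) = Add(1011, Rational(-820, 129)) = Rational(129599, 129)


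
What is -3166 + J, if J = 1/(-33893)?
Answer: -107305239/33893 ≈ -3166.0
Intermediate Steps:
J = -1/33893 ≈ -2.9505e-5
-3166 + J = -3166 - 1/33893 = -107305239/33893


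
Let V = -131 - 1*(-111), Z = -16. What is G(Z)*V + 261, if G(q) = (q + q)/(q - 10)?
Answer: 3073/13 ≈ 236.38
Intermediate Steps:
G(q) = 2*q/(-10 + q) (G(q) = (2*q)/(-10 + q) = 2*q/(-10 + q))
V = -20 (V = -131 + 111 = -20)
G(Z)*V + 261 = (2*(-16)/(-10 - 16))*(-20) + 261 = (2*(-16)/(-26))*(-20) + 261 = (2*(-16)*(-1/26))*(-20) + 261 = (16/13)*(-20) + 261 = -320/13 + 261 = 3073/13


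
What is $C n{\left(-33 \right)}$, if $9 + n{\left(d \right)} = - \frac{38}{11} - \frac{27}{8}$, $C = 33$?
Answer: $- \frac{4179}{8} \approx -522.38$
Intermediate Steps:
$n{\left(d \right)} = - \frac{1393}{88}$ ($n{\left(d \right)} = -9 - \left(\frac{27}{8} + \frac{38}{11}\right) = -9 - \frac{601}{88} = - \frac{1393}{88}$)
$C n{\left(-33 \right)} = 33 \left(- \frac{1393}{88}\right) = - \frac{4179}{8}$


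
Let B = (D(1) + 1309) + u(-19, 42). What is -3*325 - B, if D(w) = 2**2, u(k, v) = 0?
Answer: -2288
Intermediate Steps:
D(w) = 4
B = 1313 (B = (4 + 1309) + 0 = 1313 + 0 = 1313)
-3*325 - B = -3*325 - 1*1313 = -975 - 1313 = -2288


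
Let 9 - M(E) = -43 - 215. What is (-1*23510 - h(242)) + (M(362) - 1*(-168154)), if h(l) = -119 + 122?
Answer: 144908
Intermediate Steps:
h(l) = 3
M(E) = 267 (M(E) = 9 - (-43 - 215) = 9 - 1*(-258) = 9 + 258 = 267)
(-1*23510 - h(242)) + (M(362) - 1*(-168154)) = (-1*23510 - 1*3) + (267 - 1*(-168154)) = (-23510 - 3) + (267 + 168154) = -23513 + 168421 = 144908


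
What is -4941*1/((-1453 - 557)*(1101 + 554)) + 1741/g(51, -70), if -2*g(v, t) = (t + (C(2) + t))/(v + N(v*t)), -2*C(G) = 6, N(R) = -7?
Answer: 15444084211/14415050 ≈ 1071.4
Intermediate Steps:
C(G) = -3 (C(G) = -½*6 = -3)
g(v, t) = -(-3 + 2*t)/(2*(-7 + v)) (g(v, t) = -(t + (-3 + t))/(2*(v - 7)) = -(-3 + 2*t)/(2*(-7 + v)))
-4941*1/((-1453 - 557)*(1101 + 554)) + 1741/g(51, -70) = -4941*1/((-1453 - 557)*(1101 + 554)) + 1741/(((3/2 - 1*(-70))/(-7 + 51))) = -4941/(1655*(-2010)) + 1741/(((3/2 + 70)/44)) = -4941/(-3326550) + 1741/(((1/44)*(143/2))) = -4941*(-1/3326550) + 1741/(13/8) = 1647/1108850 + 1741*(8/13) = 1647/1108850 + 13928/13 = 15444084211/14415050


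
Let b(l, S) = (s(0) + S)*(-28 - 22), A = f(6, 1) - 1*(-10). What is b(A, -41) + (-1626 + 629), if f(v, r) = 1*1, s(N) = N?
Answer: 1053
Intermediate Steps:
f(v, r) = 1
A = 11 (A = 1 - 1*(-10) = 1 + 10 = 11)
b(l, S) = -50*S (b(l, S) = (0 + S)*(-28 - 22) = S*(-50) = -50*S)
b(A, -41) + (-1626 + 629) = -50*(-41) + (-1626 + 629) = 2050 - 997 = 1053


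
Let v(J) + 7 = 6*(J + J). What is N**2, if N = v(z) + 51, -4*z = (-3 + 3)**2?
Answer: 1936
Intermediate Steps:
z = 0 (z = -(-3 + 3)**2/4 = -1/4*0**2 = -1/4*0 = 0)
v(J) = -7 + 12*J (v(J) = -7 + 6*(J + J) = -7 + 6*(2*J) = -7 + 12*J)
N = 44 (N = (-7 + 12*0) + 51 = (-7 + 0) + 51 = -7 + 51 = 44)
N**2 = 44**2 = 1936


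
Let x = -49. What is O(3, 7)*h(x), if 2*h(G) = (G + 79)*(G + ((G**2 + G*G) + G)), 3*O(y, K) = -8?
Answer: -188160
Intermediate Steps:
O(y, K) = -8/3 (O(y, K) = (1/3)*(-8) = -8/3)
h(G) = (79 + G)*(2*G + 2*G**2)/2 (h(G) = ((G + 79)*(G + ((G**2 + G*G) + G)))/2 = ((79 + G)*(G + ((G**2 + G**2) + G)))/2 = ((79 + G)*(G + (2*G**2 + G)))/2 = ((79 + G)*(G + (G + 2*G**2)))/2 = ((79 + G)*(2*G + 2*G**2))/2 = (79 + G)*(2*G + 2*G**2)/2)
O(3, 7)*h(x) = -(-392)*(79 + (-49)**2 + 80*(-49))/3 = -(-392)*(79 + 2401 - 3920)/3 = -(-392)*(-1440)/3 = -8/3*70560 = -188160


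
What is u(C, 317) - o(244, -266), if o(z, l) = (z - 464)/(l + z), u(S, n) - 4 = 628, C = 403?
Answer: 622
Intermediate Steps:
u(S, n) = 632 (u(S, n) = 4 + 628 = 632)
o(z, l) = (-464 + z)/(l + z)
u(C, 317) - o(244, -266) = 632 - (-464 + 244)/(-266 + 244) = 632 - (-220)/(-22) = 632 - (-1)*(-220)/22 = 632 - 1*10 = 632 - 10 = 622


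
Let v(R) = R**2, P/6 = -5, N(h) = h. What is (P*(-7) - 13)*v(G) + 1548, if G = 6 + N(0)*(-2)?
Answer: 8640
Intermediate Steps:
P = -30 (P = 6*(-5) = -30)
G = 6 (G = 6 + 0*(-2) = 6 + 0 = 6)
(P*(-7) - 13)*v(G) + 1548 = (-30*(-7) - 13)*6**2 + 1548 = (210 - 13)*36 + 1548 = 197*36 + 1548 = 7092 + 1548 = 8640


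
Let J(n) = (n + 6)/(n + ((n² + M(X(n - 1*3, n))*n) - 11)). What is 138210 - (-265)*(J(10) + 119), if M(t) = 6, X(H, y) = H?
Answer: 509315/3 ≈ 1.6977e+5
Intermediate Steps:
J(n) = (6 + n)/(-11 + n² + 7*n) (J(n) = (n + 6)/(n + ((n² + 6*n) - 11)) = (6 + n)/(n + (-11 + n² + 6*n)) = (6 + n)/(-11 + n² + 7*n))
138210 - (-265)*(J(10) + 119) = 138210 - (-265)*((6 + 10)/(-11 + 10² + 7*10) + 119) = 138210 - (-265)*(16/(-11 + 100 + 70) + 119) = 138210 - (-265)*(16/159 + 119) = 138210 - (-265)*18937/159 = 138210 - 1*(-94685/3) = 138210 + 94685/3 = 509315/3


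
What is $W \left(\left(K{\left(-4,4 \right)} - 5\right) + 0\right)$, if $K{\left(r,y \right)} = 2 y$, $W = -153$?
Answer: $-459$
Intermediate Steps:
$W \left(\left(K{\left(-4,4 \right)} - 5\right) + 0\right) = - 153 \left(\left(2 \cdot 4 - 5\right) + 0\right) = - 153 \left(\left(8 - 5\right) + 0\right) = - 153 \left(3 + 0\right) = \left(-153\right) 3 = -459$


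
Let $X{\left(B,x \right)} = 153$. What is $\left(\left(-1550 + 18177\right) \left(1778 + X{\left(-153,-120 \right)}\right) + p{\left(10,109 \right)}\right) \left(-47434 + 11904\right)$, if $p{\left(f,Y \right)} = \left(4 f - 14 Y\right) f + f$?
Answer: $-1140224745110$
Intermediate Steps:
$p{\left(f,Y \right)} = f + f \left(- 14 Y + 4 f\right)$ ($p{\left(f,Y \right)} = \left(- 14 Y + 4 f\right) f + f = f \left(- 14 Y + 4 f\right) + f = f + f \left(- 14 Y + 4 f\right)$)
$\left(\left(-1550 + 18177\right) \left(1778 + X{\left(-153,-120 \right)}\right) + p{\left(10,109 \right)}\right) \left(-47434 + 11904\right) = \left(\left(-1550 + 18177\right) \left(1778 + 153\right) + 10 \left(1 - 1526 + 4 \cdot 10\right)\right) \left(-47434 + 11904\right) = \left(16627 \cdot 1931 + 10 \left(1 - 1526 + 40\right)\right) \left(-35530\right) = \left(32106737 + 10 \left(-1485\right)\right) \left(-35530\right) = \left(32106737 - 14850\right) \left(-35530\right) = 32091887 \left(-35530\right) = -1140224745110$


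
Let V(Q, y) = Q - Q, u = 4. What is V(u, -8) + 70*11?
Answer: 770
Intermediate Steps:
V(Q, y) = 0
V(u, -8) + 70*11 = 0 + 70*11 = 0 + 770 = 770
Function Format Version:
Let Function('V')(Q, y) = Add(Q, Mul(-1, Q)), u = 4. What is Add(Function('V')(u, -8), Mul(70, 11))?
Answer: 770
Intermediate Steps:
Function('V')(Q, y) = 0
Add(Function('V')(u, -8), Mul(70, 11)) = Add(0, Mul(70, 11)) = Add(0, 770) = 770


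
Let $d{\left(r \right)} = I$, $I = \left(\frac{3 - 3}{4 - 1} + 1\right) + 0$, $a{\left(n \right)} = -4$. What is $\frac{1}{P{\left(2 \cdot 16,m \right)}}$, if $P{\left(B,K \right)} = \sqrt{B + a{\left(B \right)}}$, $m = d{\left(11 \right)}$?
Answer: $\frac{\sqrt{7}}{14} \approx 0.18898$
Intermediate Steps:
$I = 1$ ($I = \left(\frac{0}{3} + 1\right) + 0 = \left(0 \cdot \frac{1}{3} + 1\right) + 0 = \left(0 + 1\right) + 0 = 1 + 0 = 1$)
$d{\left(r \right)} = 1$
$m = 1$
$P{\left(B,K \right)} = \sqrt{-4 + B}$ ($P{\left(B,K \right)} = \sqrt{B - 4} = \sqrt{-4 + B}$)
$\frac{1}{P{\left(2 \cdot 16,m \right)}} = \frac{1}{\sqrt{-4 + 2 \cdot 16}} = \frac{1}{\sqrt{-4 + 32}} = \frac{1}{\sqrt{28}} = \frac{1}{2 \sqrt{7}} = \frac{\sqrt{7}}{14}$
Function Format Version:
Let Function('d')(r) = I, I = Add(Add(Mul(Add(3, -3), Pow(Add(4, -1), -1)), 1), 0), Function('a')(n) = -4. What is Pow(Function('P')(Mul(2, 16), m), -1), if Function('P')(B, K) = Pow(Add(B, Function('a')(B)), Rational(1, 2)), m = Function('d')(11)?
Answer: Mul(Rational(1, 14), Pow(7, Rational(1, 2))) ≈ 0.18898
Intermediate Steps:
I = 1 (I = Add(Add(Mul(0, Pow(3, -1)), 1), 0) = Add(Add(Mul(0, Rational(1, 3)), 1), 0) = Add(Add(0, 1), 0) = Add(1, 0) = 1)
Function('d')(r) = 1
m = 1
Function('P')(B, K) = Pow(Add(-4, B), Rational(1, 2)) (Function('P')(B, K) = Pow(Add(B, -4), Rational(1, 2)) = Pow(Add(-4, B), Rational(1, 2)))
Pow(Function('P')(Mul(2, 16), m), -1) = Pow(Pow(Add(-4, Mul(2, 16)), Rational(1, 2)), -1) = Pow(Pow(Add(-4, 32), Rational(1, 2)), -1) = Pow(Pow(28, Rational(1, 2)), -1) = Pow(Mul(2, Pow(7, Rational(1, 2))), -1) = Mul(Rational(1, 14), Pow(7, Rational(1, 2)))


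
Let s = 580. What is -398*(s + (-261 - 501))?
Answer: 72436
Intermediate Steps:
-398*(s + (-261 - 501)) = -398*(580 + (-261 - 501)) = -398*(580 - 762) = -398*(-182) = 72436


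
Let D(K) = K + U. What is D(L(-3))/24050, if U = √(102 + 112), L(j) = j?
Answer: -3/24050 + √214/24050 ≈ 0.00048352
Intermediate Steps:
U = √214 ≈ 14.629
D(K) = K + √214
D(L(-3))/24050 = (-3 + √214)/24050 = (-3 + √214)*(1/24050) = -3/24050 + √214/24050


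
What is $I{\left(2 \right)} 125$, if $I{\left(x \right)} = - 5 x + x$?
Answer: $-1000$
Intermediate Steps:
$I{\left(x \right)} = - 4 x$
$I{\left(2 \right)} 125 = \left(-4\right) 2 \cdot 125 = \left(-8\right) 125 = -1000$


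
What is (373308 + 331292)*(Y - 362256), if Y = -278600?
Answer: -451547137600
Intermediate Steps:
(373308 + 331292)*(Y - 362256) = (373308 + 331292)*(-278600 - 362256) = 704600*(-640856) = -451547137600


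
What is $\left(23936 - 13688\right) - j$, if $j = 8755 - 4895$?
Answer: $6388$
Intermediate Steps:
$j = 3860$
$\left(23936 - 13688\right) - j = \left(23936 - 13688\right) - 3860 = 10248 - 3860 = 6388$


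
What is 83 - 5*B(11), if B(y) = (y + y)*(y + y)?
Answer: -2337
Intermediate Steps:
B(y) = 4*y² (B(y) = (2*y)*(2*y) = 4*y²)
83 - 5*B(11) = 83 - 20*11² = 83 - 20*121 = 83 - 5*484 = 83 - 2420 = -2337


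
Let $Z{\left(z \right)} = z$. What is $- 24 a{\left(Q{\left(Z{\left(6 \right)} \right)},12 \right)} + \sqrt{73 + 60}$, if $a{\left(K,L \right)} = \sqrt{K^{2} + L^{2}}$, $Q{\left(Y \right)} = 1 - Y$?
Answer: $-312 + \sqrt{133} \approx -300.47$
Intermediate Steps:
$- 24 a{\left(Q{\left(Z{\left(6 \right)} \right)},12 \right)} + \sqrt{73 + 60} = - 24 \sqrt{\left(1 - 6\right)^{2} + 12^{2}} + \sqrt{73 + 60} = - 24 \sqrt{\left(1 - 6\right)^{2} + 144} + \sqrt{133} = - 24 \sqrt{\left(-5\right)^{2} + 144} + \sqrt{133} = - 24 \sqrt{25 + 144} + \sqrt{133} = - 24 \sqrt{169} + \sqrt{133} = \left(-24\right) 13 + \sqrt{133} = -312 + \sqrt{133}$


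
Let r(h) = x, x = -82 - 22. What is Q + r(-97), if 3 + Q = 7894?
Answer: 7787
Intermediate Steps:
Q = 7891 (Q = -3 + 7894 = 7891)
x = -104
r(h) = -104
Q + r(-97) = 7891 - 104 = 7787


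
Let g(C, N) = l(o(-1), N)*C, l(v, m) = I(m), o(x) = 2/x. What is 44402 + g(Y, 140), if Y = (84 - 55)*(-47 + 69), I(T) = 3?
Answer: 46316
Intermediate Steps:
Y = 638 (Y = 29*22 = 638)
l(v, m) = 3
g(C, N) = 3*C
44402 + g(Y, 140) = 44402 + 3*638 = 44402 + 1914 = 46316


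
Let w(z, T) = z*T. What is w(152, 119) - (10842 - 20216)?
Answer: 27462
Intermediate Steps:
w(z, T) = T*z
w(152, 119) - (10842 - 20216) = 119*152 - (10842 - 20216) = 18088 - 1*(-9374) = 18088 + 9374 = 27462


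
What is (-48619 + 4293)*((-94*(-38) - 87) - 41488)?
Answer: 1684520978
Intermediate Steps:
(-48619 + 4293)*((-94*(-38) - 87) - 41488) = -44326*((3572 - 87) - 41488) = -44326*(3485 - 41488) = -44326*(-38003) = 1684520978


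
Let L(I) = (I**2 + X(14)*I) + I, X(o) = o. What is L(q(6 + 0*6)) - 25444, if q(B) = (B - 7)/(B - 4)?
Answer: -101805/4 ≈ -25451.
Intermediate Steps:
q(B) = (-7 + B)/(-4 + B)
L(I) = I**2 + 15*I (L(I) = (I**2 + 14*I) + I = I**2 + 15*I)
L(q(6 + 0*6)) - 25444 = ((-7 + (6 + 0*6))/(-4 + (6 + 0*6)))*(15 + (-7 + (6 + 0*6))/(-4 + (6 + 0*6))) - 25444 = ((-7 + (6 + 0))/(-4 + (6 + 0)))*(15 + (-7 + (6 + 0))/(-4 + (6 + 0))) - 25444 = ((-7 + 6)/(-4 + 6))*(15 + (-7 + 6)/(-4 + 6)) - 25444 = (-1/2)*(15 - 1/2) - 25444 = ((1/2)*(-1))*(15 + (1/2)*(-1)) - 25444 = -(15 - 1/2)/2 - 25444 = -1/2*29/2 - 25444 = -29/4 - 25444 = -101805/4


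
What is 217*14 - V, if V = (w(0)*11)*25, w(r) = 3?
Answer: 2213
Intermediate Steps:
V = 825 (V = (3*11)*25 = 33*25 = 825)
217*14 - V = 217*14 - 1*825 = 3038 - 825 = 2213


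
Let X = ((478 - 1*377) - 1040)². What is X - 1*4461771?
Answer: -3580050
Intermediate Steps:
X = 881721 (X = ((478 - 377) - 1040)² = (101 - 1040)² = (-939)² = 881721)
X - 1*4461771 = 881721 - 1*4461771 = 881721 - 4461771 = -3580050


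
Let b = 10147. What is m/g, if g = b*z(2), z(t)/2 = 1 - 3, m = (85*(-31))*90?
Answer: 118575/20294 ≈ 5.8429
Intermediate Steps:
m = -237150 (m = -2635*90 = -237150)
z(t) = -4 (z(t) = 2*(1 - 3) = 2*(-2) = -4)
g = -40588 (g = 10147*(-4) = -40588)
m/g = -237150/(-40588) = -237150*(-1/40588) = 118575/20294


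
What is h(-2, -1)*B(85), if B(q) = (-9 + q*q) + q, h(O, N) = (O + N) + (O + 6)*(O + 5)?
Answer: 65709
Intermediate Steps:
h(O, N) = N + O + (5 + O)*(6 + O) (h(O, N) = (N + O) + (6 + O)*(5 + O) = (N + O) + (5 + O)*(6 + O) = N + O + (5 + O)*(6 + O))
B(q) = -9 + q + q**2 (B(q) = (-9 + q**2) + q = -9 + q + q**2)
h(-2, -1)*B(85) = (30 - 1 + (-2)**2 + 12*(-2))*(-9 + 85 + 85**2) = (30 - 1 + 4 - 24)*(-9 + 85 + 7225) = 9*7301 = 65709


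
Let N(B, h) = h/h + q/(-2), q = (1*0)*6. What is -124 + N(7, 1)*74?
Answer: -50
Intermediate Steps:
q = 0 (q = 0*6 = 0)
N(B, h) = 1 (N(B, h) = h/h + 0/(-2) = 1 + 0*(-½) = 1 + 0 = 1)
-124 + N(7, 1)*74 = -124 + 1*74 = -124 + 74 = -50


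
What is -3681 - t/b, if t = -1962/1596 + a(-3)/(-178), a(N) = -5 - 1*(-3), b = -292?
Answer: -25446075085/6912808 ≈ -3681.0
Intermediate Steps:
a(N) = -2 (a(N) = -5 + 3 = -2)
t = -28837/23674 (t = -1962/1596 - 2/(-178) = -1962*1/1596 - 2*(-1/178) = -327/266 + 1/89 = -28837/23674 ≈ -1.2181)
-3681 - t/b = -3681 - (-28837)/(23674*(-292)) = -3681 - (-28837)*(-1)/(23674*292) = -3681 - 1*28837/6912808 = -3681 - 28837/6912808 = -25446075085/6912808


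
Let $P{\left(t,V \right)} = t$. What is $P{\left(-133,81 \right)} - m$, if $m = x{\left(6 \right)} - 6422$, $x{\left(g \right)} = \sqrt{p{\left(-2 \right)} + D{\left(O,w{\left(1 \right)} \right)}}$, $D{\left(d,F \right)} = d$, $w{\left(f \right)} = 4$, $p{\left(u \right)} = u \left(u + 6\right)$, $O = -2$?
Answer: $6289 - i \sqrt{10} \approx 6289.0 - 3.1623 i$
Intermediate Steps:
$p{\left(u \right)} = u \left(6 + u\right)$
$x{\left(g \right)} = i \sqrt{10}$ ($x{\left(g \right)} = \sqrt{- 2 \left(6 - 2\right) - 2} = \sqrt{\left(-2\right) 4 - 2} = \sqrt{-8 - 2} = \sqrt{-10} = i \sqrt{10}$)
$m = -6422 + i \sqrt{10}$ ($m = i \sqrt{10} - 6422 = -6422 + i \sqrt{10} \approx -6422.0 + 3.1623 i$)
$P{\left(-133,81 \right)} - m = -133 - \left(-6422 + i \sqrt{10}\right) = -133 + \left(6422 - i \sqrt{10}\right) = 6289 - i \sqrt{10}$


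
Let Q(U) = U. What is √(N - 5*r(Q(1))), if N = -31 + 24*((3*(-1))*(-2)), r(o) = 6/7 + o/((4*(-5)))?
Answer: 3*√2373/14 ≈ 10.439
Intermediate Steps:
r(o) = 6/7 - o/20 (r(o) = 6*(⅐) + o/(-20) = 6/7 + o*(-1/20) = 6/7 - o/20)
N = 113 (N = -31 + 24*(-3*(-2)) = -31 + 24*6 = -31 + 144 = 113)
√(N - 5*r(Q(1))) = √(113 - 5*(6/7 - 1/20*1)) = √(113 - 5*(6/7 - 1/20)) = √(113 - 5*113/140) = √(113 - 113/28) = √(3051/28) = 3*√2373/14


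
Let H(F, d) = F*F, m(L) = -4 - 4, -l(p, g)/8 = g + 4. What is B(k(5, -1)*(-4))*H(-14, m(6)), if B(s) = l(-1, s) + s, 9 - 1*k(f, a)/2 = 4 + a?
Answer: 59584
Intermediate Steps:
l(p, g) = -32 - 8*g (l(p, g) = -8*(g + 4) = -8*(4 + g) = -32 - 8*g)
m(L) = -8
H(F, d) = F²
k(f, a) = 10 - 2*a (k(f, a) = 18 - 2*(4 + a) = 18 + (-8 - 2*a) = 10 - 2*a)
B(s) = -32 - 7*s (B(s) = (-32 - 8*s) + s = -32 - 7*s)
B(k(5, -1)*(-4))*H(-14, m(6)) = (-32 - 7*(10 - 2*(-1))*(-4))*(-14)² = (-32 - 7*(10 + 2)*(-4))*196 = (-32 - 84*(-4))*196 = (-32 - 7*(-48))*196 = (-32 + 336)*196 = 304*196 = 59584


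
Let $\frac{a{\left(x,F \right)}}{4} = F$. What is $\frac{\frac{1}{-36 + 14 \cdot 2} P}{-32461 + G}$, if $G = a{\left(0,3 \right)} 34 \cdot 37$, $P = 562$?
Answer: $\frac{281}{69460} \approx 0.0040455$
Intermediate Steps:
$a{\left(x,F \right)} = 4 F$
$G = 15096$ ($G = 4 \cdot 3 \cdot 34 \cdot 37 = 12 \cdot 34 \cdot 37 = 408 \cdot 37 = 15096$)
$\frac{\frac{1}{-36 + 14 \cdot 2} P}{-32461 + G} = \frac{\frac{1}{-36 + 14 \cdot 2} \cdot 562}{-32461 + 15096} = \frac{\frac{1}{-36 + 28} \cdot 562}{-17365} = \frac{1}{-8} \cdot 562 \left(- \frac{1}{17365}\right) = \left(- \frac{1}{8}\right) 562 \left(- \frac{1}{17365}\right) = \left(- \frac{281}{4}\right) \left(- \frac{1}{17365}\right) = \frac{281}{69460}$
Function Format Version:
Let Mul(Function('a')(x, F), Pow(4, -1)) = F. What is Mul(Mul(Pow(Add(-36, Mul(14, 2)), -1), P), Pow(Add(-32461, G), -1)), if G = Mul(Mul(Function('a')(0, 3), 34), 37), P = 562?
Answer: Rational(281, 69460) ≈ 0.0040455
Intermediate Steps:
Function('a')(x, F) = Mul(4, F)
G = 15096 (G = Mul(Mul(Mul(4, 3), 34), 37) = Mul(Mul(12, 34), 37) = Mul(408, 37) = 15096)
Mul(Mul(Pow(Add(-36, Mul(14, 2)), -1), P), Pow(Add(-32461, G), -1)) = Mul(Mul(Pow(Add(-36, Mul(14, 2)), -1), 562), Pow(Add(-32461, 15096), -1)) = Mul(Mul(Pow(Add(-36, 28), -1), 562), Pow(-17365, -1)) = Mul(Mul(Pow(-8, -1), 562), Rational(-1, 17365)) = Mul(Mul(Rational(-1, 8), 562), Rational(-1, 17365)) = Mul(Rational(-281, 4), Rational(-1, 17365)) = Rational(281, 69460)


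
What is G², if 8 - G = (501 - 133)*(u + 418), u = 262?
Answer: 62616053824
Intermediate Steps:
G = -250232 (G = 8 - (501 - 133)*(262 + 418) = 8 - 368*680 = 8 - 1*250240 = 8 - 250240 = -250232)
G² = (-250232)² = 62616053824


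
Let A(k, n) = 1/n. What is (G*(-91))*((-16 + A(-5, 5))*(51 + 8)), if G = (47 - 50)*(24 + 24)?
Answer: -61077744/5 ≈ -1.2216e+7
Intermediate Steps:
G = -144 (G = -3*48 = -144)
(G*(-91))*((-16 + A(-5, 5))*(51 + 8)) = (-144*(-91))*((-16 + 1/5)*(51 + 8)) = 13104*((-16 + 1/5)*59) = 13104*(-79/5*59) = 13104*(-4661/5) = -61077744/5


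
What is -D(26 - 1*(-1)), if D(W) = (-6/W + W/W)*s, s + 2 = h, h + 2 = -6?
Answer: 70/9 ≈ 7.7778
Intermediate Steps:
h = -8 (h = -2 - 6 = -8)
s = -10 (s = -2 - 8 = -10)
D(W) = -10 + 60/W (D(W) = (-6/W + W/W)*(-10) = (-6/W + 1)*(-10) = (1 - 6/W)*(-10) = -10 + 60/W)
-D(26 - 1*(-1)) = -(-10 + 60/(26 - 1*(-1))) = -(-10 + 60/(26 + 1)) = -(-10 + 60/27) = -(-10 + 60*(1/27)) = -(-10 + 20/9) = -1*(-70/9) = 70/9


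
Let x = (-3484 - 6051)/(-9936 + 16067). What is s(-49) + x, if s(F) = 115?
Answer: 695530/6131 ≈ 113.44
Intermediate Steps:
x = -9535/6131 ≈ -1.5552
s(-49) + x = 115 - 9535/6131 = 695530/6131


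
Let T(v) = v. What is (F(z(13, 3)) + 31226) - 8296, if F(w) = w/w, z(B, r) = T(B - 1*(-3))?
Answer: 22931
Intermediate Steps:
z(B, r) = 3 + B (z(B, r) = B - 1*(-3) = B + 3 = 3 + B)
F(w) = 1
(F(z(13, 3)) + 31226) - 8296 = (1 + 31226) - 8296 = 31227 - 8296 = 22931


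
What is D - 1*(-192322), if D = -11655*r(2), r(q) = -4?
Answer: 238942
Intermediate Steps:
D = 46620 (D = -11655*(-4) = 46620)
D - 1*(-192322) = 46620 - 1*(-192322) = 46620 + 192322 = 238942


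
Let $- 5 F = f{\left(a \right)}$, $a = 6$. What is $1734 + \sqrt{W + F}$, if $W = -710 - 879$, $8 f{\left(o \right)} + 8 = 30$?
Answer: $1734 + \frac{i \sqrt{158955}}{10} \approx 1734.0 + 39.869 i$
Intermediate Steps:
$f{\left(o \right)} = \frac{11}{4}$ ($f{\left(o \right)} = -1 + \frac{1}{8} \cdot 30 = -1 + \frac{15}{4} = \frac{11}{4}$)
$F = - \frac{11}{20}$ ($F = \left(- \frac{1}{5}\right) \frac{11}{4} = - \frac{11}{20} \approx -0.55$)
$W = -1589$
$1734 + \sqrt{W + F} = 1734 + \sqrt{-1589 - \frac{11}{20}} = 1734 + \sqrt{- \frac{31791}{20}} = 1734 + \frac{i \sqrt{158955}}{10}$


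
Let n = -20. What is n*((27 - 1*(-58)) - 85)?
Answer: 0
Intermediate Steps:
n*((27 - 1*(-58)) - 85) = -20*((27 - 1*(-58)) - 85) = -20*((27 + 58) - 85) = -20*(85 - 85) = -20*0 = 0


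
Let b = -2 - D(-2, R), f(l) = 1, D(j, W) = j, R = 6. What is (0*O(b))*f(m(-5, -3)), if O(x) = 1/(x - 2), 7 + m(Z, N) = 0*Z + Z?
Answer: 0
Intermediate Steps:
m(Z, N) = -7 + Z (m(Z, N) = -7 + (0*Z + Z) = -7 + (0 + Z) = -7 + Z)
b = 0 (b = -2 - 1*(-2) = -2 + 2 = 0)
O(x) = 1/(-2 + x)
(0*O(b))*f(m(-5, -3)) = (0/(-2 + 0))*1 = (0/(-2))*1 = (0*(-½))*1 = 0*1 = 0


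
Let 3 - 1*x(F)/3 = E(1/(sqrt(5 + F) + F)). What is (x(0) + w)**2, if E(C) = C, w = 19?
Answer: 3929/5 - 168*sqrt(5)/5 ≈ 710.67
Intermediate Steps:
x(F) = 9 - 3/(F + sqrt(5 + F)) (x(F) = 9 - 3/(sqrt(5 + F) + F) = 9 - 3/(F + sqrt(5 + F)))
(x(0) + w)**2 = ((9 - 3/(0 + sqrt(5 + 0))) + 19)**2 = ((9 - 3/(0 + sqrt(5))) + 19)**2 = ((9 - 3*sqrt(5)/5) + 19)**2 = (28 - 3*sqrt(5)/5)**2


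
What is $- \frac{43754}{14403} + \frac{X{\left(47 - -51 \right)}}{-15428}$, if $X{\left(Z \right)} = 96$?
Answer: $- \frac{169104850}{55552371} \approx -3.0441$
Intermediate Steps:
$- \frac{43754}{14403} + \frac{X{\left(47 - -51 \right)}}{-15428} = - \frac{43754}{14403} + \frac{96}{-15428} = \left(-43754\right) \frac{1}{14403} + 96 \left(- \frac{1}{15428}\right) = - \frac{43754}{14403} - \frac{24}{3857} = - \frac{169104850}{55552371}$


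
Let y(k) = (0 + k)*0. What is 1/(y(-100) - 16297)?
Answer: -1/16297 ≈ -6.1361e-5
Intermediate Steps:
y(k) = 0 (y(k) = k*0 = 0)
1/(y(-100) - 16297) = 1/(0 - 16297) = 1/(-16297) = -1/16297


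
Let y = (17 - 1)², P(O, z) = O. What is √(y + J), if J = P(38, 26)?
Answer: 7*√6 ≈ 17.146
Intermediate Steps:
y = 256 (y = 16² = 256)
J = 38
√(y + J) = √(256 + 38) = √294 = 7*√6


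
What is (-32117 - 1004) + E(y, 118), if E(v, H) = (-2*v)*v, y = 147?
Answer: -76339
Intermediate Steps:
E(v, H) = -2*v²
(-32117 - 1004) + E(y, 118) = (-32117 - 1004) - 2*147² = -33121 - 2*21609 = -33121 - 43218 = -76339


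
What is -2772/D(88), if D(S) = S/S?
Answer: -2772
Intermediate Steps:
D(S) = 1
-2772/D(88) = -2772/1 = -2772*1 = -2772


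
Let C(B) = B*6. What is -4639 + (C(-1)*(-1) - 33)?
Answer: -4666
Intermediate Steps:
C(B) = 6*B
-4639 + (C(-1)*(-1) - 33) = -4639 + ((6*(-1))*(-1) - 33) = -4639 + (-6*(-1) - 33) = -4639 + (6 - 33) = -4639 - 27 = -4666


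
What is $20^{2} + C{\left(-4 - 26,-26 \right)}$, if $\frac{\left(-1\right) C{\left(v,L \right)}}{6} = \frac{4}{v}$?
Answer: $\frac{2004}{5} \approx 400.8$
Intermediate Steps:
$C{\left(v,L \right)} = - \frac{24}{v}$ ($C{\left(v,L \right)} = - 6 \frac{4}{v} = - \frac{24}{v}$)
$20^{2} + C{\left(-4 - 26,-26 \right)} = 20^{2} - \frac{24}{-4 - 26} = 400 - \frac{24}{-30} = 400 - - \frac{4}{5} = 400 + \frac{4}{5} = \frac{2004}{5}$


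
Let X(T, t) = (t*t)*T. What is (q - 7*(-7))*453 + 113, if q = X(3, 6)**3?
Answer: 570671846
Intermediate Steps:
X(T, t) = T*t**2 (X(T, t) = t**2*T = T*t**2)
q = 1259712 (q = (3*6**2)**3 = (3*36)**3 = 108**3 = 1259712)
(q - 7*(-7))*453 + 113 = (1259712 - 7*(-7))*453 + 113 = (1259712 + 49)*453 + 113 = 1259761*453 + 113 = 570671733 + 113 = 570671846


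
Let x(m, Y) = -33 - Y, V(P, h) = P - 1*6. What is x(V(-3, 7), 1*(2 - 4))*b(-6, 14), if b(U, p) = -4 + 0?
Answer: 124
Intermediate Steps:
V(P, h) = -6 + P (V(P, h) = P - 6 = -6 + P)
b(U, p) = -4
x(V(-3, 7), 1*(2 - 4))*b(-6, 14) = (-33 - (2 - 4))*(-4) = (-33 - (-2))*(-4) = (-33 - 1*(-2))*(-4) = (-33 + 2)*(-4) = -31*(-4) = 124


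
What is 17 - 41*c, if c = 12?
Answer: -475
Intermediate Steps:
17 - 41*c = 17 - 41*12 = 17 - 492 = -475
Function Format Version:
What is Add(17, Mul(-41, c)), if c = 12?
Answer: -475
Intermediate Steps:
Add(17, Mul(-41, c)) = Add(17, Mul(-41, 12)) = Add(17, -492) = -475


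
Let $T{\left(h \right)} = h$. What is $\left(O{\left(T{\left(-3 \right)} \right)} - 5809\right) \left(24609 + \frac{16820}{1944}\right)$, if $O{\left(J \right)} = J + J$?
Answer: $- \frac{69571700885}{486} \approx -1.4315 \cdot 10^{8}$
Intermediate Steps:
$O{\left(J \right)} = 2 J$
$\left(O{\left(T{\left(-3 \right)} \right)} - 5809\right) \left(24609 + \frac{16820}{1944}\right) = \left(2 \left(-3\right) - 5809\right) \left(24609 + \frac{16820}{1944}\right) = \left(-6 - 5809\right) \left(24609 + 16820 \cdot \frac{1}{1944}\right) = - 5815 \left(24609 + \frac{4205}{486}\right) = \left(-5815\right) \frac{11964179}{486} = - \frac{69571700885}{486}$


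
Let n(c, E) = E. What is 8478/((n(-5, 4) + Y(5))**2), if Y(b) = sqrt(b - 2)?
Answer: 8478/(4 + sqrt(3))**2 ≈ 258.03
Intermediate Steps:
Y(b) = sqrt(-2 + b)
8478/((n(-5, 4) + Y(5))**2) = 8478/((4 + sqrt(-2 + 5))**2) = 8478/((4 + sqrt(3))**2) = 8478/(4 + sqrt(3))**2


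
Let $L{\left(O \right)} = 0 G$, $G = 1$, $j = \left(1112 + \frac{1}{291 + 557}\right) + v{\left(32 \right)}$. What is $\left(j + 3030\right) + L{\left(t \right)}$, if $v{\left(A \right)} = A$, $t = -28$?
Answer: $\frac{3539553}{848} \approx 4174.0$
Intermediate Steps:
$j = \frac{970113}{848}$ ($j = \left(1112 + \frac{1}{291 + 557}\right) + 32 = \left(1112 + \frac{1}{848}\right) + 32 = \frac{942977}{848} + 32 = \frac{970113}{848} \approx 1144.0$)
$L{\left(O \right)} = 0$ ($L{\left(O \right)} = 0 \cdot 1 = 0$)
$\left(j + 3030\right) + L{\left(t \right)} = \left(\frac{970113}{848} + 3030\right) + 0 = \frac{3539553}{848} + 0 = \frac{3539553}{848}$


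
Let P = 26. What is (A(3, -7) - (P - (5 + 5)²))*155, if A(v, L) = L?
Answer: 10385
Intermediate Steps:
(A(3, -7) - (P - (5 + 5)²))*155 = (-7 - (26 - (5 + 5)²))*155 = (-7 - (26 - 1*10²))*155 = (-7 - (26 - 1*100))*155 = (-7 - (26 - 100))*155 = (-7 - 1*(-74))*155 = (-7 + 74)*155 = 67*155 = 10385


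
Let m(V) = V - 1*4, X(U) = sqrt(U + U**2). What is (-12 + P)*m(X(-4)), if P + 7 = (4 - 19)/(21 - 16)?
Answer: 88 - 44*sqrt(3) ≈ 11.790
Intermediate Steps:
P = -10 (P = -7 + (4 - 19)/(21 - 16) = -7 - 15/5 = -7 - 15*1/5 = -7 - 3 = -10)
m(V) = -4 + V (m(V) = V - 4 = -4 + V)
(-12 + P)*m(X(-4)) = (-12 - 10)*(-4 + sqrt(-4*(1 - 4))) = -22*(-4 + sqrt(-4*(-3))) = -22*(-4 + sqrt(12)) = -22*(-4 + 2*sqrt(3)) = 88 - 44*sqrt(3)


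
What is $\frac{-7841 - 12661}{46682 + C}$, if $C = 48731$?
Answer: $- \frac{20502}{95413} \approx -0.21488$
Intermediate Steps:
$\frac{-7841 - 12661}{46682 + C} = \frac{-7841 - 12661}{46682 + 48731} = - \frac{20502}{95413}$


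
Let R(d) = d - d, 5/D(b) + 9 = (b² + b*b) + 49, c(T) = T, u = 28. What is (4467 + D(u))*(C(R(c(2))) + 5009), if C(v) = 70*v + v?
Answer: 35979351469/1608 ≈ 2.2375e+7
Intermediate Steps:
D(b) = 5/(40 + 2*b²) (D(b) = 5/(-9 + ((b² + b*b) + 49)) = 5/(-9 + ((b² + b²) + 49)) = 5/(-9 + (2*b² + 49)) = 5/(-9 + (49 + 2*b²)) = 5/(40 + 2*b²))
R(d) = 0
C(v) = 71*v
(4467 + D(u))*(C(R(c(2))) + 5009) = (4467 + 5/(2*(20 + 28²)))*(71*0 + 5009) = (4467 + 5/(2*(20 + 784)))*(0 + 5009) = (4467 + (5/2)/804)*5009 = (4467 + (5/2)*(1/804))*5009 = (4467 + 5/1608)*5009 = (7182941/1608)*5009 = 35979351469/1608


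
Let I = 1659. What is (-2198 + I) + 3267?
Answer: 2728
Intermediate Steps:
(-2198 + I) + 3267 = (-2198 + 1659) + 3267 = -539 + 3267 = 2728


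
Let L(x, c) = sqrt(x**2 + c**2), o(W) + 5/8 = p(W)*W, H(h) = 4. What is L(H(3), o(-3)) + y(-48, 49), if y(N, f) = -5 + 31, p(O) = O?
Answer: 26 + sqrt(5513)/8 ≈ 35.281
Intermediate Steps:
y(N, f) = 26
o(W) = -5/8 + W**2 (o(W) = -5/8 + W*W = -5/8 + W**2)
L(x, c) = sqrt(c**2 + x**2)
L(H(3), o(-3)) + y(-48, 49) = sqrt((-5/8 + (-3)**2)**2 + 4**2) + 26 = sqrt((-5/8 + 9)**2 + 16) + 26 = sqrt((67/8)**2 + 16) + 26 = sqrt(4489/64 + 16) + 26 = sqrt(5513/64) + 26 = sqrt(5513)/8 + 26 = 26 + sqrt(5513)/8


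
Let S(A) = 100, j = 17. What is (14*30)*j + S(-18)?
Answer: 7240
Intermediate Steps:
(14*30)*j + S(-18) = (14*30)*17 + 100 = 420*17 + 100 = 7140 + 100 = 7240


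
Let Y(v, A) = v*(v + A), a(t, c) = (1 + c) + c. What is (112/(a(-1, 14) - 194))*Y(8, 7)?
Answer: -896/11 ≈ -81.455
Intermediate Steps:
a(t, c) = 1 + 2*c
Y(v, A) = v*(A + v)
(112/(a(-1, 14) - 194))*Y(8, 7) = (112/((1 + 2*14) - 194))*(8*(7 + 8)) = (112/((1 + 28) - 194))*(8*15) = (112/(29 - 194))*120 = (112/(-165))*120 = (112*(-1/165))*120 = -112/165*120 = -896/11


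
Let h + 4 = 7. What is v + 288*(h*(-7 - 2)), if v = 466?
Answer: -7310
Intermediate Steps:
h = 3 (h = -4 + 7 = 3)
v + 288*(h*(-7 - 2)) = 466 + 288*(3*(-7 - 2)) = 466 + 288*(3*(-9)) = 466 + 288*(-27) = 466 - 7776 = -7310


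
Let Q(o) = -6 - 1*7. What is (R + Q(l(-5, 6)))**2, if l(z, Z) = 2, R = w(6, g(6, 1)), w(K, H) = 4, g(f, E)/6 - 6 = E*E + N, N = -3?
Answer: 81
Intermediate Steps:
g(f, E) = 18 + 6*E**2 (g(f, E) = 36 + 6*(E*E - 3) = 36 + 6*(E**2 - 3) = 36 + 6*(-3 + E**2) = 36 + (-18 + 6*E**2) = 18 + 6*E**2)
R = 4
Q(o) = -13 (Q(o) = -6 - 7 = -13)
(R + Q(l(-5, 6)))**2 = (4 - 13)**2 = (-9)**2 = 81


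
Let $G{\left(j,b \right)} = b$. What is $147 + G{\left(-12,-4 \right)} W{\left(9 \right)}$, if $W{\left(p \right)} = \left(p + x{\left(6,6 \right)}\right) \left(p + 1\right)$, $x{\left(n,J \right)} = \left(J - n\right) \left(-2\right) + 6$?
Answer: $-453$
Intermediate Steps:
$x{\left(n,J \right)} = 6 - 2 J + 2 n$ ($x{\left(n,J \right)} = \left(- 2 J + 2 n\right) + 6 = 6 - 2 J + 2 n$)
$W{\left(p \right)} = \left(1 + p\right) \left(6 + p\right)$ ($W{\left(p \right)} = \left(p + \left(6 - 12 + 2 \cdot 6\right)\right) \left(p + 1\right) = \left(p + \left(6 - 12 + 12\right)\right) \left(1 + p\right) = \left(p + 6\right) \left(1 + p\right) = \left(6 + p\right) \left(1 + p\right) = \left(1 + p\right) \left(6 + p\right)$)
$147 + G{\left(-12,-4 \right)} W{\left(9 \right)} = 147 - 4 \left(6 + 9^{2} + 7 \cdot 9\right) = 147 - 4 \left(6 + 81 + 63\right) = 147 - 600 = -453$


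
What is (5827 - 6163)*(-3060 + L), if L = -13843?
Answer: 5679408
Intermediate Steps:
(5827 - 6163)*(-3060 + L) = (5827 - 6163)*(-3060 - 13843) = -336*(-16903) = 5679408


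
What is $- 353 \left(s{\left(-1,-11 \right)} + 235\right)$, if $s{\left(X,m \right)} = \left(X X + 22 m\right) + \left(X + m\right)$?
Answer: $6354$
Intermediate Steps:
$s{\left(X,m \right)} = X + X^{2} + 23 m$ ($s{\left(X,m \right)} = \left(X^{2} + 22 m\right) + \left(X + m\right) = X + X^{2} + 23 m$)
$- 353 \left(s{\left(-1,-11 \right)} + 235\right) = - 353 \left(\left(-1 + \left(-1\right)^{2} + 23 \left(-11\right)\right) + 235\right) = - 353 \left(\left(-1 + 1 - 253\right) + 235\right) = - 353 \left(-253 + 235\right) = \left(-353\right) \left(-18\right) = 6354$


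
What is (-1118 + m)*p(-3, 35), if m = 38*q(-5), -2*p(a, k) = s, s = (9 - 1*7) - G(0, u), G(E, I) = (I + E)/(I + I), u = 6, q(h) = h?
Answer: 981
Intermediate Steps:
G(E, I) = (E + I)/(2*I) (G(E, I) = (E + I)/((2*I)) = (E + I)*(1/(2*I)) = (E + I)/(2*I))
s = 3/2 (s = (9 - 1*7) - (0 + 6)/(2*6) = (9 - 7) - 6/(2*6) = 2 - 1*½ = 2 - ½ = 3/2 ≈ 1.5000)
p(a, k) = -¾ (p(a, k) = -½*3/2 = -¾)
m = -190 (m = 38*(-5) = -190)
(-1118 + m)*p(-3, 35) = (-1118 - 190)*(-¾) = -1308*(-¾) = 981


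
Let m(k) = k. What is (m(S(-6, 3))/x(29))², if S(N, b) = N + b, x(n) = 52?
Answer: 9/2704 ≈ 0.0033284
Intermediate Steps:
(m(S(-6, 3))/x(29))² = ((-6 + 3)/52)² = (-3*1/52)² = (-3/52)² = 9/2704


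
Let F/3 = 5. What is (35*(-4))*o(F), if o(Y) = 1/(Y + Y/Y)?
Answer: -35/4 ≈ -8.7500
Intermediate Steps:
F = 15 (F = 3*5 = 15)
o(Y) = 1/(1 + Y) (o(Y) = 1/(Y + 1) = 1/(1 + Y))
(35*(-4))*o(F) = (35*(-4))/(1 + 15) = -140/16 = -140*1/16 = -35/4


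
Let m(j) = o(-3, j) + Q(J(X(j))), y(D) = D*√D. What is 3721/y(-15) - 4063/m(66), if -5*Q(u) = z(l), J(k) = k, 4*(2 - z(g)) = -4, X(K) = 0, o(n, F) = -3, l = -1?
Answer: 20315/18 + 3721*I*√15/225 ≈ 1128.6 + 64.051*I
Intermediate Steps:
z(g) = 3 (z(g) = 2 - ¼*(-4) = 2 + 1 = 3)
Q(u) = -⅗ (Q(u) = -⅕*3 = -⅗)
y(D) = D^(3/2)
m(j) = -18/5 (m(j) = -3 - ⅗ = -18/5)
3721/y(-15) - 4063/m(66) = 3721/((-15)^(3/2)) - 4063/(-18/5) = 3721/((-15*I*√15)) - 4063*(-5/18) = 3721*(I*√15/225) + 20315/18 = 3721*I*√15/225 + 20315/18 = 20315/18 + 3721*I*√15/225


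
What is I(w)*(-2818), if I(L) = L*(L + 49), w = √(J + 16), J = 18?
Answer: -95812 - 138082*√34 ≈ -9.0096e+5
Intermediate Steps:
w = √34 (w = √(18 + 16) = √34 ≈ 5.8309)
I(L) = L*(49 + L)
I(w)*(-2818) = (√34*(49 + √34))*(-2818) = -2818*√34*(49 + √34)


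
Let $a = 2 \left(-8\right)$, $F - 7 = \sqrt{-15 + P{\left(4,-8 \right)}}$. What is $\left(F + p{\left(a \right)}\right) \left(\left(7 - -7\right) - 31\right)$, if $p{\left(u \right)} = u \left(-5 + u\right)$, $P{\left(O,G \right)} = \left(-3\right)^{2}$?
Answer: $-5831 - 17 i \sqrt{6} \approx -5831.0 - 41.641 i$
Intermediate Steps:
$P{\left(O,G \right)} = 9$
$F = 7 + i \sqrt{6}$ ($F = 7 + \sqrt{-15 + 9} = 7 + \sqrt{-6} = 7 + i \sqrt{6} \approx 7.0 + 2.4495 i$)
$a = -16$
$\left(F + p{\left(a \right)}\right) \left(\left(7 - -7\right) - 31\right) = \left(\left(7 + i \sqrt{6}\right) - 16 \left(-5 - 16\right)\right) \left(\left(7 - -7\right) - 31\right) = \left(\left(7 + i \sqrt{6}\right) - -336\right) \left(\left(7 + 7\right) - 31\right) = \left(\left(7 + i \sqrt{6}\right) + 336\right) \left(14 - 31\right) = \left(343 + i \sqrt{6}\right) \left(-17\right) = -5831 - 17 i \sqrt{6}$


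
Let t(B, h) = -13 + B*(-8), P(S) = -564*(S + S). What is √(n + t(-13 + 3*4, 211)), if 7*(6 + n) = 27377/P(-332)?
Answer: I*√96328446270/93624 ≈ 3.315*I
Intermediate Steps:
P(S) = -1128*S
t(B, h) = -13 - 8*B
n = -2243065/374496 (n = -6 + (27377/((-1128*(-332))))/7 = -6 + (27377/374496)/7 = -6 + (27377*(1/374496))/7 = -6 + (⅐)*(27377/374496) = -6 + 3911/374496 = -2243065/374496 ≈ -5.9896)
√(n + t(-13 + 3*4, 211)) = √(-2243065/374496 + (-13 - 8*(-13 + 3*4))) = √(-2243065/374496 + (-13 - 8*(-13 + 12))) = √(-2243065/374496 + (-13 - 8*(-1))) = √(-2243065/374496 + (-13 + 8)) = √(-2243065/374496 - 5) = √(-4115545/374496) = I*√96328446270/93624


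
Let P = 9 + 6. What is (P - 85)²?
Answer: 4900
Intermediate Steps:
P = 15
(P - 85)² = (15 - 85)² = (-70)² = 4900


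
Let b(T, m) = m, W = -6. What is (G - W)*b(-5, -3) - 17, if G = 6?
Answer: -53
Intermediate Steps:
(G - W)*b(-5, -3) - 17 = (6 - 1*(-6))*(-3) - 17 = (6 + 6)*(-3) - 17 = 12*(-3) - 17 = -36 - 17 = -53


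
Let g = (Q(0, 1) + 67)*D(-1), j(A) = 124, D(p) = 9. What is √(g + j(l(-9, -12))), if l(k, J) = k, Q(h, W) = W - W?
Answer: √727 ≈ 26.963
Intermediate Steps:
Q(h, W) = 0
g = 603 (g = (0 + 67)*9 = 67*9 = 603)
√(g + j(l(-9, -12))) = √(603 + 124) = √727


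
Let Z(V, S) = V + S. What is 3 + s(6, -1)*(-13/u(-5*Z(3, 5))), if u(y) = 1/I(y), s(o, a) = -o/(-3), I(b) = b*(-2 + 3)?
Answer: 1043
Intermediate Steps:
I(b) = b (I(b) = b*1 = b)
s(o, a) = o/3 (s(o, a) = -o*(-1/3) = o/3)
Z(V, S) = S + V
u(y) = 1/y
3 + s(6, -1)*(-13/u(-5*Z(3, 5))) = 3 + ((1/3)*6)*(-13*(-5*(5 + 3))) = 3 + 2*(-13*(-5*8)) = 3 + 2*(-13/(1/(-40))) = 3 + 2*(-13/(-1/40)) = 3 + 2*(-13*(-40)) = 3 + 2*520 = 3 + 1040 = 1043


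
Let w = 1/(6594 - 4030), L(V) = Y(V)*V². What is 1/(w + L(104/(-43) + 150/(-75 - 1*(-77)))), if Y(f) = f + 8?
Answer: 203855948/86538387290167 ≈ 2.3557e-6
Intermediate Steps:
Y(f) = 8 + f
L(V) = V²*(8 + V) (L(V) = (8 + V)*V² = V²*(8 + V))
w = 1/2564 ≈ 0.00039002
1/(w + L(104/(-43) + 150/(-75 - 1*(-77)))) = 1/(1/2564 + (104/(-43) + 150/(-75 - 1*(-77)))²*(8 + (104/(-43) + 150/(-75 - 1*(-77))))) = 1/(1/2564 + (104*(-1/43) + 150/(-75 + 77))²*(8 + (104*(-1/43) + 150/(-75 + 77)))) = 1/(1/2564 + (-104/43 + 150/2)²*(8 + (-104/43 + 150/2))) = 1/(1/2564 + (-104/43 + 150*(½))²*(8 + (-104/43 + 150*(½)))) = 1/(1/2564 + (-104/43 + 75)²*(8 + (-104/43 + 75))) = 1/(1/2564 + (3121/43)²*(8 + 3121/43)) = 1/(1/2564 + (9740641/1849)*(3465/43)) = 1/(1/2564 + 33751321065/79507) = 1/(86538387290167/203855948) = 203855948/86538387290167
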